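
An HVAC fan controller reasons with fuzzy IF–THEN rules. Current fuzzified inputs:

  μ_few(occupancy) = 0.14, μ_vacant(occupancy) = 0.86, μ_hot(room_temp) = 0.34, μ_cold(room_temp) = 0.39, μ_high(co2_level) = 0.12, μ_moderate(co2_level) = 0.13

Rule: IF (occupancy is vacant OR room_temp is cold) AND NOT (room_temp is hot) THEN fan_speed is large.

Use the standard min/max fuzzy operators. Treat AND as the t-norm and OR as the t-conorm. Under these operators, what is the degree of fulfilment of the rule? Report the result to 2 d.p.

firing strength: (vacant=0.86 OR cold=0.39) = 0.86; AND[min(a, b)] with ¬hot=1−0.34=0.66 → w = 0.66

0.66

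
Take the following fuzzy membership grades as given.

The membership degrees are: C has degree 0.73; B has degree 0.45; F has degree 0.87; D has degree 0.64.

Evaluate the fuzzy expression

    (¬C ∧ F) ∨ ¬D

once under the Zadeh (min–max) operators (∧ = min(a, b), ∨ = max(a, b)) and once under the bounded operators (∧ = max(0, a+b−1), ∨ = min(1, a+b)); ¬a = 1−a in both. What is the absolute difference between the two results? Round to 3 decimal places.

0.140

Under Zadeh (min–max):
  ¬C = 1 − 0.73 = 0.27
  ¬C ∧ F = min(a, b) on (0.27, 0.87) = 0.27
  ¬D = 1 − 0.64 = 0.36
  (¬C ∧ F) ∨ ¬D = max(a, b) on (0.27, 0.36) = 0.36
  → value = 0.3600
Under bounded:
  ¬C = 1 − 0.73 = 0.27
  ¬C ∧ F = max(0, a+b−1) on (0.27, 0.87) = 0.14
  ¬D = 1 − 0.64 = 0.36
  (¬C ∧ F) ∨ ¬D = min(1, a+b) on (0.14, 0.36) = 0.50
  → value = 0.5000
|0.3600 − 0.5000| = 0.140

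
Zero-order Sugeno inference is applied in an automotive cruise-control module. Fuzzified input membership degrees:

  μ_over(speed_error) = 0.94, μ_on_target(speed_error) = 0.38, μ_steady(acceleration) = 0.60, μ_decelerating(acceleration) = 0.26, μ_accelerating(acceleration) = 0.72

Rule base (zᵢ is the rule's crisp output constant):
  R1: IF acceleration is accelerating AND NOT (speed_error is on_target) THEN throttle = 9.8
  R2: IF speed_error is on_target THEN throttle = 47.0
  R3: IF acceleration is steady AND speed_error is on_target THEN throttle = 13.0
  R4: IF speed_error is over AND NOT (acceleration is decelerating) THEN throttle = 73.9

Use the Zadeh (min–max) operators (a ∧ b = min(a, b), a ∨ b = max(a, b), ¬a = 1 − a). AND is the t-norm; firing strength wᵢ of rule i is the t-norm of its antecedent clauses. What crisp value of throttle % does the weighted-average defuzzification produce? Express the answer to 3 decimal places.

39.416

R1 (z=9.8): accelerating=0.72, ¬on_target=1−0.38=0.62; AND[min(a, b)] → w = 0.62
R2 (z=47.0): on_target=0.38 → w = 0.38
R3 (z=13.0): steady=0.60, on_target=0.38; AND[min(a, b)] → w = 0.38
R4 (z=73.9): over=0.94, ¬decelerating=1−0.26=0.74; AND[min(a, b)] → w = 0.74
Weighted average = (0.62·9.8 + 0.38·47.0 + 0.38·13.0 + 0.74·73.9) / (0.62 + 0.38 + 0.38 + 0.74)
  = 83.5620 / 2.1200 = 39.416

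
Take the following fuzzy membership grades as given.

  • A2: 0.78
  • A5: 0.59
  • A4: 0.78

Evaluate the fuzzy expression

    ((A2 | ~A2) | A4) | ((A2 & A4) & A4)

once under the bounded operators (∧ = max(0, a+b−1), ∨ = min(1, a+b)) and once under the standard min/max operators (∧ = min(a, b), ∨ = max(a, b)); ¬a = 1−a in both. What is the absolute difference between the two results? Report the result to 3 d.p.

Under bounded:
  ~A2 = 1 − 0.78 = 0.22
  A2 | ~A2 = min(1, a+b) on (0.78, 0.22) = 1.00
  (A2 | ~A2) | A4 = min(1, a+b) on (1.00, 0.78) = 1.00
  A2 & A4 = max(0, a+b−1) on (0.78, 0.78) = 0.56
  (A2 & A4) & A4 = max(0, a+b−1) on (0.56, 0.78) = 0.34
  ((A2 | ~A2) | A4) | ((A2 & A4) & A4) = min(1, a+b) on (1.00, 0.34) = 1.00
  → value = 1.0000
Under standard min/max:
  ~A2 = 1 − 0.78 = 0.22
  A2 | ~A2 = max(a, b) on (0.78, 0.22) = 0.78
  (A2 | ~A2) | A4 = max(a, b) on (0.78, 0.78) = 0.78
  A2 & A4 = min(a, b) on (0.78, 0.78) = 0.78
  (A2 & A4) & A4 = min(a, b) on (0.78, 0.78) = 0.78
  ((A2 | ~A2) | A4) | ((A2 & A4) & A4) = max(a, b) on (0.78, 0.78) = 0.78
  → value = 0.7800
|1.0000 − 0.7800| = 0.220

0.220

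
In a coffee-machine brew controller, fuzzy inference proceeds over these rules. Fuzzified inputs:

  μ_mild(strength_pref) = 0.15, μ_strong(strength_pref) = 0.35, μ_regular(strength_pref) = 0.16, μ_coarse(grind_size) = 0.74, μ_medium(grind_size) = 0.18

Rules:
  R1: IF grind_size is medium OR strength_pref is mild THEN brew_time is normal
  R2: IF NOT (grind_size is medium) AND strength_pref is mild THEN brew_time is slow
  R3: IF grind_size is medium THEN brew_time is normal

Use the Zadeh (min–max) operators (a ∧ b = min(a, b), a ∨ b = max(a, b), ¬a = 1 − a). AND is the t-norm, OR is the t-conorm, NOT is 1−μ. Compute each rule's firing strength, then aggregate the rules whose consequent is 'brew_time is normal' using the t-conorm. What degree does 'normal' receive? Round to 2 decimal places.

R1: medium=0.18, mild=0.15; OR[max(a, b)] → w = 0.18
R2: ¬medium=1−0.18=0.82, mild=0.15; AND[min(a, b)] → w = 0.15
R3: medium=0.18 → w = 0.18
Rules with consequent 'normal': {R1, R3} → strengths 0.18, 0.18
Aggregate via t-conorm [max(a, b)]: 0.18

0.18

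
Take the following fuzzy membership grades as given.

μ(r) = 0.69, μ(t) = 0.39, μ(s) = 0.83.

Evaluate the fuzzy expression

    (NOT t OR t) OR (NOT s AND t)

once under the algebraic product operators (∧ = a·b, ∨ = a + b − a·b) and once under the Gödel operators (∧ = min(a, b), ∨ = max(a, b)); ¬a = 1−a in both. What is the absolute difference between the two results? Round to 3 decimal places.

Under algebraic product:
  NOT t = 1 − 0.3900 = 0.6100
  NOT t OR t = a + b − a·b on (0.6100, 0.3900) = 0.7621
  NOT s = 1 − 0.8300 = 0.1700
  NOT s AND t = a·b on (0.1700, 0.3900) = 0.0663
  (NOT t OR t) OR (NOT s AND t) = a + b − a·b on (0.7621, 0.0663) = 0.7779
  → value = 0.7779
Under Gödel:
  NOT t = 1 − 0.39 = 0.61
  NOT t OR t = max(a, b) on (0.61, 0.39) = 0.61
  NOT s = 1 − 0.83 = 0.17
  NOT s AND t = min(a, b) on (0.17, 0.39) = 0.17
  (NOT t OR t) OR (NOT s AND t) = max(a, b) on (0.61, 0.17) = 0.61
  → value = 0.6100
|0.7779 − 0.6100| = 0.168

0.168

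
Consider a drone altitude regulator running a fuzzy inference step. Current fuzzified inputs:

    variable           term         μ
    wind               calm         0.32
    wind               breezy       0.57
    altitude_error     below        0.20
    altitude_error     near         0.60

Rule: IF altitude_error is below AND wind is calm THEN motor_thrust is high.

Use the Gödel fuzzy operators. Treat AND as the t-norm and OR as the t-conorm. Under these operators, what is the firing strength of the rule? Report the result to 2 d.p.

firing strength: below=0.20, calm=0.32; AND[min(a, b)] → w = 0.20

0.20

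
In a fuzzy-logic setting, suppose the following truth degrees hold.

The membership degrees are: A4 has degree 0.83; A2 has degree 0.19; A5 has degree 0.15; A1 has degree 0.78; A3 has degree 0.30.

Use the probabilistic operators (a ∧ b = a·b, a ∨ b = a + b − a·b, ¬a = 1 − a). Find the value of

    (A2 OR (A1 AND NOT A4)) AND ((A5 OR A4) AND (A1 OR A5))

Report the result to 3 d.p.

NOT A4 = 1 − 0.8300 = 0.1700
A1 AND NOT A4 = a·b on (0.7800, 0.1700) = 0.1326
A2 OR (A1 AND NOT A4) = a + b − a·b on (0.1900, 0.1326) = 0.2974
A5 OR A4 = a + b − a·b on (0.1500, 0.8300) = 0.8555
A1 OR A5 = a + b − a·b on (0.7800, 0.1500) = 0.8130
(A5 OR A4) AND (A1 OR A5) = a·b on (0.8555, 0.8130) = 0.6955
(A2 OR (A1 AND NOT A4)) AND ((A5 OR A4) AND (A1 OR A5)) = a·b on (0.2974, 0.6955) = 0.2069

0.207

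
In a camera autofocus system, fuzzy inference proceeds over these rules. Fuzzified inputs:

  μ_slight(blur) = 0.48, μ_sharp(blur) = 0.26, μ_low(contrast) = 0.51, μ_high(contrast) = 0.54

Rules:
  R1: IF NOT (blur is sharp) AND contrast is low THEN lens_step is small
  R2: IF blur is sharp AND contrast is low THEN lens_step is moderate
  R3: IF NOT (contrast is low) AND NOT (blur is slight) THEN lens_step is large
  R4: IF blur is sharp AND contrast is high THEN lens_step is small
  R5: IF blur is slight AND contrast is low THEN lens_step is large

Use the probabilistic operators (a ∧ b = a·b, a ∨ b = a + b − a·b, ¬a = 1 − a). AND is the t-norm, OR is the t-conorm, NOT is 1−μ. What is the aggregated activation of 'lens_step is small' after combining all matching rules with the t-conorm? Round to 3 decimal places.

0.465

R1: ¬sharp=1−0.26=0.74, low=0.51; AND[a·b] → w = 0.3774
R2: sharp=0.26, low=0.51; AND[a·b] → w = 0.1326
R3: ¬low=1−0.51=0.49, ¬slight=1−0.48=0.52; AND[a·b] → w = 0.2548
R4: sharp=0.26, high=0.54; AND[a·b] → w = 0.1404
R5: slight=0.48, low=0.51; AND[a·b] → w = 0.2448
Rules with consequent 'small': {R1, R4} → strengths 0.3774, 0.1404
Aggregate via t-conorm [a + b − a·b]: 0.4648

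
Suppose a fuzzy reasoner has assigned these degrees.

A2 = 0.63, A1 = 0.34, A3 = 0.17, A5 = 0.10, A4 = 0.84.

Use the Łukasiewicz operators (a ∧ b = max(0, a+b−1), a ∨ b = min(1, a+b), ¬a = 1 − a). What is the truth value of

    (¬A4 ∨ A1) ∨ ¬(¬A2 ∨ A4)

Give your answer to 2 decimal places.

¬A4 = 1 − 0.84 = 0.16
¬A4 ∨ A1 = min(1, a+b) on (0.16, 0.34) = 0.50
¬A2 = 1 − 0.63 = 0.37
¬A2 ∨ A4 = min(1, a+b) on (0.37, 0.84) = 1.00
¬(¬A2 ∨ A4) = 1 − 1.00 = 0.00
(¬A4 ∨ A1) ∨ ¬(¬A2 ∨ A4) = min(1, a+b) on (0.50, 0.00) = 0.50

0.50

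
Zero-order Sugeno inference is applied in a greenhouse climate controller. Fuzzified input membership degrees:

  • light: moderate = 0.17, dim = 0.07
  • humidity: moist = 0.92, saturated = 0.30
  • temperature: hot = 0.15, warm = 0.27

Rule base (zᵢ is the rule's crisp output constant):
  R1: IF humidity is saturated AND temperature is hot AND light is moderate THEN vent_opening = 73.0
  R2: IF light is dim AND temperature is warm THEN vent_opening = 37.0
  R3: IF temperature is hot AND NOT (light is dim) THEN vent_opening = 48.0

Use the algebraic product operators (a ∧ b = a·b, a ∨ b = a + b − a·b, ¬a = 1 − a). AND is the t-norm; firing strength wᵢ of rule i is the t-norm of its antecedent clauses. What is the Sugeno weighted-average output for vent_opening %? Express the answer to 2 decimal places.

47.90

R1 (z=73.0): saturated=0.30, hot=0.15, moderate=0.17; AND[a·b] → w = 0.0077
R2 (z=37.0): dim=0.07, warm=0.27; AND[a·b] → w = 0.0189
R3 (z=48.0): hot=0.15, ¬dim=1−0.07=0.93; AND[a·b] → w = 0.1395
Weighted average = (0.0077·73.0 + 0.0189·37.0 + 0.1395·48.0) / (0.0077 + 0.0189 + 0.1395)
  = 7.9537 / 0.1660 = 47.90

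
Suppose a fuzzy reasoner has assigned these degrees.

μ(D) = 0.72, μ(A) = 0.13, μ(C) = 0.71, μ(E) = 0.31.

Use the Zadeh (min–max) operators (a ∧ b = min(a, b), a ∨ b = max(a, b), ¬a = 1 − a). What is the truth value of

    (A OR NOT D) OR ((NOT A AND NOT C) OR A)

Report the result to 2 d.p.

NOT D = 1 − 0.72 = 0.28
A OR NOT D = max(a, b) on (0.13, 0.28) = 0.28
NOT A = 1 − 0.13 = 0.87
NOT C = 1 − 0.71 = 0.29
NOT A AND NOT C = min(a, b) on (0.87, 0.29) = 0.29
(NOT A AND NOT C) OR A = max(a, b) on (0.29, 0.13) = 0.29
(A OR NOT D) OR ((NOT A AND NOT C) OR A) = max(a, b) on (0.28, 0.29) = 0.29

0.29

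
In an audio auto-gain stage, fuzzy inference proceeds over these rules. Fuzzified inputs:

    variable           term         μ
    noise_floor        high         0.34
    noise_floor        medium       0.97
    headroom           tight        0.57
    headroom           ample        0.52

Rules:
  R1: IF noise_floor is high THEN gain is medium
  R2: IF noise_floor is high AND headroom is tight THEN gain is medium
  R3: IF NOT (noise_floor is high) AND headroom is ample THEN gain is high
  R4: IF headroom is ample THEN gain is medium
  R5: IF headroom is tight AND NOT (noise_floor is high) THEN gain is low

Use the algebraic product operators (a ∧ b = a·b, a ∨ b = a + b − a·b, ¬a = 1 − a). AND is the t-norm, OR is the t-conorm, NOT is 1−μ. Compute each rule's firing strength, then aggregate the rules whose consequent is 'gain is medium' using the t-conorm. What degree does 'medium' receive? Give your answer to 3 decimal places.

R1: high=0.34 → w = 0.3400
R2: high=0.34, tight=0.57; AND[a·b] → w = 0.1938
R3: ¬high=1−0.34=0.66, ample=0.52; AND[a·b] → w = 0.3432
R4: ample=0.52 → w = 0.5200
R5: tight=0.57, ¬high=1−0.34=0.66; AND[a·b] → w = 0.3762
Rules with consequent 'medium': {R1, R2, R4} → strengths 0.3400, 0.1938, 0.5200
Aggregate via t-conorm [a + b − a·b]: 0.7446

0.745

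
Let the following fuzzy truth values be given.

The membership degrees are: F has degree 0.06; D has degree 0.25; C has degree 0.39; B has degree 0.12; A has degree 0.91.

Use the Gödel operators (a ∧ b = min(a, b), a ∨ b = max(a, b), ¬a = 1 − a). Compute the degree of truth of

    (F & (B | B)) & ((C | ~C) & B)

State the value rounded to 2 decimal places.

0.06

B | B = max(a, b) on (0.12, 0.12) = 0.12
F & (B | B) = min(a, b) on (0.06, 0.12) = 0.06
~C = 1 − 0.39 = 0.61
C | ~C = max(a, b) on (0.39, 0.61) = 0.61
(C | ~C) & B = min(a, b) on (0.61, 0.12) = 0.12
(F & (B | B)) & ((C | ~C) & B) = min(a, b) on (0.06, 0.12) = 0.06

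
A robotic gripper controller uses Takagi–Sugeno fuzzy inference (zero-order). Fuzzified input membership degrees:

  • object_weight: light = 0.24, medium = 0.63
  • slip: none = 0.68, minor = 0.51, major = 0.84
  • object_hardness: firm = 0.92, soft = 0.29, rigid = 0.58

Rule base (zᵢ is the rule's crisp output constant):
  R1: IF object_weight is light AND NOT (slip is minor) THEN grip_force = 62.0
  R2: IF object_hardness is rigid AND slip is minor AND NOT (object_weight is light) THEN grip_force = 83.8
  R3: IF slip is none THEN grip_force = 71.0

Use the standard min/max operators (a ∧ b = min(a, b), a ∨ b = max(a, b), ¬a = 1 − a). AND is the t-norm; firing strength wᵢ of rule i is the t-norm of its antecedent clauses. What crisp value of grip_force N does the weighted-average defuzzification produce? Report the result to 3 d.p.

R1 (z=62.0): light=0.24, ¬minor=1−0.51=0.49; AND[min(a, b)] → w = 0.24
R2 (z=83.8): rigid=0.58, minor=0.51, ¬light=1−0.24=0.76; AND[min(a, b)] → w = 0.51
R3 (z=71.0): none=0.68 → w = 0.68
Weighted average = (0.24·62.0 + 0.51·83.8 + 0.68·71.0) / (0.24 + 0.51 + 0.68)
  = 105.8980 / 1.4300 = 74.055

74.055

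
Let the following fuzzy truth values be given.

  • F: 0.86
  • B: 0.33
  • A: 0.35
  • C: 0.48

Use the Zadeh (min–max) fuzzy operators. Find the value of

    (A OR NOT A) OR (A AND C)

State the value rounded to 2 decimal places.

0.65

NOT A = 1 − 0.35 = 0.65
A OR NOT A = max(a, b) on (0.35, 0.65) = 0.65
A AND C = min(a, b) on (0.35, 0.48) = 0.35
(A OR NOT A) OR (A AND C) = max(a, b) on (0.65, 0.35) = 0.65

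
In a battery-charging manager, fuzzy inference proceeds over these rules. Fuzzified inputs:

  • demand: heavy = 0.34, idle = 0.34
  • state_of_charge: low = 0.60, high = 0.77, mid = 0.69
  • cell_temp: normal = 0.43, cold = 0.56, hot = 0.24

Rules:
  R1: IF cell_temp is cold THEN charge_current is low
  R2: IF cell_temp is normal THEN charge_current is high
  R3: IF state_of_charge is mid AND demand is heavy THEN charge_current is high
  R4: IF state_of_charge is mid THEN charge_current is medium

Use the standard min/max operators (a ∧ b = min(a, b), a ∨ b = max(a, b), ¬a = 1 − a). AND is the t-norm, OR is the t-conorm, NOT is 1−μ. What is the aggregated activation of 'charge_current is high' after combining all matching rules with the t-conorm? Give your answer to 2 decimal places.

R1: cold=0.56 → w = 0.56
R2: normal=0.43 → w = 0.43
R3: mid=0.69, heavy=0.34; AND[min(a, b)] → w = 0.34
R4: mid=0.69 → w = 0.69
Rules with consequent 'high': {R2, R3} → strengths 0.43, 0.34
Aggregate via t-conorm [max(a, b)]: 0.43

0.43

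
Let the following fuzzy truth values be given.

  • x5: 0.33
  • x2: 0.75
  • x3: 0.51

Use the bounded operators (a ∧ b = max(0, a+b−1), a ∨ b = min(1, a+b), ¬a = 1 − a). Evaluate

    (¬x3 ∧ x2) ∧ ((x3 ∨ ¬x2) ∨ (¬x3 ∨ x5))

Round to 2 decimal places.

¬x3 = 1 − 0.51 = 0.49
¬x3 ∧ x2 = max(0, a+b−1) on (0.49, 0.75) = 0.24
¬x2 = 1 − 0.75 = 0.25
x3 ∨ ¬x2 = min(1, a+b) on (0.51, 0.25) = 0.76
¬x3 = 1 − 0.51 = 0.49
¬x3 ∨ x5 = min(1, a+b) on (0.49, 0.33) = 0.82
(x3 ∨ ¬x2) ∨ (¬x3 ∨ x5) = min(1, a+b) on (0.76, 0.82) = 1.00
(¬x3 ∧ x2) ∧ ((x3 ∨ ¬x2) ∨ (¬x3 ∨ x5)) = max(0, a+b−1) on (0.24, 1.00) = 0.24

0.24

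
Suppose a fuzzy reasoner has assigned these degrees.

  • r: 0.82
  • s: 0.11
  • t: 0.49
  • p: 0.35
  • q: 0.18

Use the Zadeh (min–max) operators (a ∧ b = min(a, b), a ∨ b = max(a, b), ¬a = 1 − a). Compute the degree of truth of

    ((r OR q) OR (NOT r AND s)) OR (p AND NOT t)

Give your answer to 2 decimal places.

r OR q = max(a, b) on (0.82, 0.18) = 0.82
NOT r = 1 − 0.82 = 0.18
NOT r AND s = min(a, b) on (0.18, 0.11) = 0.11
(r OR q) OR (NOT r AND s) = max(a, b) on (0.82, 0.11) = 0.82
NOT t = 1 − 0.49 = 0.51
p AND NOT t = min(a, b) on (0.35, 0.51) = 0.35
((r OR q) OR (NOT r AND s)) OR (p AND NOT t) = max(a, b) on (0.82, 0.35) = 0.82

0.82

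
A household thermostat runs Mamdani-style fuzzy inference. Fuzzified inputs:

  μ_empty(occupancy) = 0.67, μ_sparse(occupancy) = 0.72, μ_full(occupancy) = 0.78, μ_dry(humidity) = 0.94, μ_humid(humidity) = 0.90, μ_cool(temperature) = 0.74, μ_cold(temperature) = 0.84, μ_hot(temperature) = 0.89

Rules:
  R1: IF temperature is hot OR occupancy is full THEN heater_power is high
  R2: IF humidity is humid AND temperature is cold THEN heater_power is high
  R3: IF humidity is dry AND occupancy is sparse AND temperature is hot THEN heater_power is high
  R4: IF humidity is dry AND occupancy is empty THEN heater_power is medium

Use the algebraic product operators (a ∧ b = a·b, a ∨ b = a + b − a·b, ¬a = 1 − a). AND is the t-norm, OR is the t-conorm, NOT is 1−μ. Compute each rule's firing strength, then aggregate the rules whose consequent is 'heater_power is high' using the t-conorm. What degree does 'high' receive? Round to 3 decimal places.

0.998

R1: hot=0.89, full=0.78; OR[a + b − a·b] → w = 0.9758
R2: humid=0.90, cold=0.84; AND[a·b] → w = 0.7560
R3: dry=0.94, sparse=0.72, hot=0.89; AND[a·b] → w = 0.6024
R4: dry=0.94, empty=0.67; AND[a·b] → w = 0.6298
Rules with consequent 'high': {R1, R2, R3} → strengths 0.9758, 0.7560, 0.6024
Aggregate via t-conorm [a + b − a·b]: 0.9977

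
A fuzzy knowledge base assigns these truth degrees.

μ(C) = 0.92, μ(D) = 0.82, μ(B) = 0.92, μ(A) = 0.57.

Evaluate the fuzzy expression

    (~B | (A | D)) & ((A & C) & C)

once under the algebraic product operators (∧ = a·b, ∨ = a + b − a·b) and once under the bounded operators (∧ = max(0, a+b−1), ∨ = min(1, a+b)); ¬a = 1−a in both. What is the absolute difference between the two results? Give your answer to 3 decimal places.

0.038

Under algebraic product:
  ~B = 1 − 0.9200 = 0.0800
  A | D = a + b − a·b on (0.5700, 0.8200) = 0.9226
  ~B | (A | D) = a + b − a·b on (0.0800, 0.9226) = 0.9288
  A & C = a·b on (0.5700, 0.9200) = 0.5244
  (A & C) & C = a·b on (0.5244, 0.9200) = 0.4824
  (~B | (A | D)) & ((A & C) & C) = a·b on (0.9288, 0.4824) = 0.4481
  → value = 0.4481
Under bounded:
  ~B = 1 − 0.92 = 0.08
  A | D = min(1, a+b) on (0.57, 0.82) = 1.00
  ~B | (A | D) = min(1, a+b) on (0.08, 1.00) = 1.00
  A & C = max(0, a+b−1) on (0.57, 0.92) = 0.49
  (A & C) & C = max(0, a+b−1) on (0.49, 0.92) = 0.41
  (~B | (A | D)) & ((A & C) & C) = max(0, a+b−1) on (1.00, 0.41) = 0.41
  → value = 0.4100
|0.4481 − 0.4100| = 0.038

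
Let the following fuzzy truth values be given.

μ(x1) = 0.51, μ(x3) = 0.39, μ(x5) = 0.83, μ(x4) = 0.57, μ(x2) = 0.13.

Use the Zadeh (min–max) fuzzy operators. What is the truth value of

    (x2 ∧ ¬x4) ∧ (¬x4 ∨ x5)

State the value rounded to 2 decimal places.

¬x4 = 1 − 0.57 = 0.43
x2 ∧ ¬x4 = min(a, b) on (0.13, 0.43) = 0.13
¬x4 = 1 − 0.57 = 0.43
¬x4 ∨ x5 = max(a, b) on (0.43, 0.83) = 0.83
(x2 ∧ ¬x4) ∧ (¬x4 ∨ x5) = min(a, b) on (0.13, 0.83) = 0.13

0.13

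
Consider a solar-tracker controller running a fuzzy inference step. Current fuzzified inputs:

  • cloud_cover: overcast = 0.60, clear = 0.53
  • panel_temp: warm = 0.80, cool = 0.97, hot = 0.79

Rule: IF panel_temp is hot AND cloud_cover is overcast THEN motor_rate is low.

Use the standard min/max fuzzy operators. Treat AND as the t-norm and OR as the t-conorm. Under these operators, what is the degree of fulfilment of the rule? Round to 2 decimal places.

0.60

firing strength: hot=0.79, overcast=0.60; AND[min(a, b)] → w = 0.60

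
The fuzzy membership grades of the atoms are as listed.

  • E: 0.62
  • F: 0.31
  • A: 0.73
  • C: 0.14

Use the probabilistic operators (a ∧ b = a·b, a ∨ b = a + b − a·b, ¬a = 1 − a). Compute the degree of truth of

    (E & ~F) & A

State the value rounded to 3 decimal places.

~F = 1 − 0.3100 = 0.6900
E & ~F = a·b on (0.6200, 0.6900) = 0.4278
(E & ~F) & A = a·b on (0.4278, 0.7300) = 0.3123

0.312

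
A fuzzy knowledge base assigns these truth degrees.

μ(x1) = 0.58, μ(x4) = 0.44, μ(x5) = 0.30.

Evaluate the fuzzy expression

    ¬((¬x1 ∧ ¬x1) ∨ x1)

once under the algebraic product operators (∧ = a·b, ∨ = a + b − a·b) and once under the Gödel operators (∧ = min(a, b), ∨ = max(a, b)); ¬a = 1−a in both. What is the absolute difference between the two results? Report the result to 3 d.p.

0.074

Under algebraic product:
  ¬x1 = 1 − 0.5800 = 0.4200
  ¬x1 = 1 − 0.5800 = 0.4200
  ¬x1 ∧ ¬x1 = a·b on (0.4200, 0.4200) = 0.1764
  (¬x1 ∧ ¬x1) ∨ x1 = a + b − a·b on (0.1764, 0.5800) = 0.6541
  ¬((¬x1 ∧ ¬x1) ∨ x1) = 1 − 0.6541 = 0.3459
  → value = 0.3459
Under Gödel:
  ¬x1 = 1 − 0.58 = 0.42
  ¬x1 = 1 − 0.58 = 0.42
  ¬x1 ∧ ¬x1 = min(a, b) on (0.42, 0.42) = 0.42
  (¬x1 ∧ ¬x1) ∨ x1 = max(a, b) on (0.42, 0.58) = 0.58
  ¬((¬x1 ∧ ¬x1) ∨ x1) = 1 − 0.58 = 0.42
  → value = 0.4200
|0.3459 − 0.4200| = 0.074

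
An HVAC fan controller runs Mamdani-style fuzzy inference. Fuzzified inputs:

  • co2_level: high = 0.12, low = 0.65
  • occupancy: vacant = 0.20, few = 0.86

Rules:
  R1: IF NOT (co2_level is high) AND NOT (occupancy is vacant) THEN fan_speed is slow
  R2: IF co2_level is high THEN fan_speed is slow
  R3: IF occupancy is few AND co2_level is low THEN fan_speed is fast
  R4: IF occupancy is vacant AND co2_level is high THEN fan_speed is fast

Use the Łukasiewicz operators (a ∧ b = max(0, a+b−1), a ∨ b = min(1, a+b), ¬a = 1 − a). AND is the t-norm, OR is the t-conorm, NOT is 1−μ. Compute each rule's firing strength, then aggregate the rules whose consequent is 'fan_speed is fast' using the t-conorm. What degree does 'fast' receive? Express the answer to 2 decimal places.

R1: ¬high=1−0.12=0.88, ¬vacant=1−0.20=0.80; AND[max(0, a+b−1)] → w = 0.68
R2: high=0.12 → w = 0.12
R3: few=0.86, low=0.65; AND[max(0, a+b−1)] → w = 0.51
R4: vacant=0.20, high=0.12; AND[max(0, a+b−1)] → w = 0.00
Rules with consequent 'fast': {R3, R4} → strengths 0.51, 0.00
Aggregate via t-conorm [min(1, a+b)]: 0.51

0.51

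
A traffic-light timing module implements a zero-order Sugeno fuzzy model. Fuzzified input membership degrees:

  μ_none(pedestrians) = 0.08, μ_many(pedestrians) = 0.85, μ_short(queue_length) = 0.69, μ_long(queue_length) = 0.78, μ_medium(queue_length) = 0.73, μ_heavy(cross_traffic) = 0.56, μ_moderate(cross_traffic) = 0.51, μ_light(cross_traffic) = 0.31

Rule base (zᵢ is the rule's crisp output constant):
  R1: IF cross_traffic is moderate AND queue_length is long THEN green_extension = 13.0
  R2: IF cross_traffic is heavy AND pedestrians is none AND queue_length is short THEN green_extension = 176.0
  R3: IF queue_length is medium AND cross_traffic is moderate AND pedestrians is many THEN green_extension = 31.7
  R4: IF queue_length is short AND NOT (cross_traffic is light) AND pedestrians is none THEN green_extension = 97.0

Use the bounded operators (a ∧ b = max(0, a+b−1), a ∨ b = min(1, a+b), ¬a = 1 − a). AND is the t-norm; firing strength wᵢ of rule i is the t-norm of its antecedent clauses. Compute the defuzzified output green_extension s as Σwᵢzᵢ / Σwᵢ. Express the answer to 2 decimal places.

R1 (z=13.0): moderate=0.51, long=0.78; AND[max(0, a+b−1)] → w = 0.29
R2 (z=176.0): heavy=0.56, none=0.08, short=0.69; AND[max(0, a+b−1)] → w = 0.00
R3 (z=31.7): medium=0.73, moderate=0.51, many=0.85; AND[max(0, a+b−1)] → w = 0.09
R4 (z=97.0): short=0.69, ¬light=1−0.31=0.69, none=0.08; AND[max(0, a+b−1)] → w = 0.00
Weighted average = (0.29·13.0 + 0.00·176.0 + 0.09·31.7 + 0.00·97.0) / (0.29 + 0.00 + 0.09 + 0.00)
  = 6.6230 / 0.3800 = 17.43

17.43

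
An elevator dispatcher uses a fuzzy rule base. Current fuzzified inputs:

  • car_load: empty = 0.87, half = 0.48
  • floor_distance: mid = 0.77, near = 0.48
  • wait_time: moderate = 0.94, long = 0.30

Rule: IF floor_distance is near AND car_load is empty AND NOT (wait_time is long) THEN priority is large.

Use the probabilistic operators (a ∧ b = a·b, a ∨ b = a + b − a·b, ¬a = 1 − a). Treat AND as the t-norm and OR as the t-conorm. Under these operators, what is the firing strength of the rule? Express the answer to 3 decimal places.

firing strength: near=0.48, empty=0.87, ¬long=1−0.30=0.70; AND[a·b] → w = 0.2923

0.292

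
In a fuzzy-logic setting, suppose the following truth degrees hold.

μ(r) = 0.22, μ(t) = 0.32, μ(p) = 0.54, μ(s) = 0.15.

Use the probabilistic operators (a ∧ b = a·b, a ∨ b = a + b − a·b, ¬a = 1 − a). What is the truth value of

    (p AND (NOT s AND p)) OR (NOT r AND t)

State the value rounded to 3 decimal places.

0.436

NOT s = 1 − 0.1500 = 0.8500
NOT s AND p = a·b on (0.8500, 0.5400) = 0.4590
p AND (NOT s AND p) = a·b on (0.5400, 0.4590) = 0.2479
NOT r = 1 − 0.2200 = 0.7800
NOT r AND t = a·b on (0.7800, 0.3200) = 0.2496
(p AND (NOT s AND p)) OR (NOT r AND t) = a + b − a·b on (0.2479, 0.2496) = 0.4356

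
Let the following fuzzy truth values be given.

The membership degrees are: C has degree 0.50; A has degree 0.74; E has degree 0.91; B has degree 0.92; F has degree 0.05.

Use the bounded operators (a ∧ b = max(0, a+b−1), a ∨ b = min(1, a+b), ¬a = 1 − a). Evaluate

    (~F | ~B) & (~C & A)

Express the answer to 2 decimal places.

~F = 1 − 0.05 = 0.95
~B = 1 − 0.92 = 0.08
~F | ~B = min(1, a+b) on (0.95, 0.08) = 1.00
~C = 1 − 0.50 = 0.50
~C & A = max(0, a+b−1) on (0.50, 0.74) = 0.24
(~F | ~B) & (~C & A) = max(0, a+b−1) on (1.00, 0.24) = 0.24

0.24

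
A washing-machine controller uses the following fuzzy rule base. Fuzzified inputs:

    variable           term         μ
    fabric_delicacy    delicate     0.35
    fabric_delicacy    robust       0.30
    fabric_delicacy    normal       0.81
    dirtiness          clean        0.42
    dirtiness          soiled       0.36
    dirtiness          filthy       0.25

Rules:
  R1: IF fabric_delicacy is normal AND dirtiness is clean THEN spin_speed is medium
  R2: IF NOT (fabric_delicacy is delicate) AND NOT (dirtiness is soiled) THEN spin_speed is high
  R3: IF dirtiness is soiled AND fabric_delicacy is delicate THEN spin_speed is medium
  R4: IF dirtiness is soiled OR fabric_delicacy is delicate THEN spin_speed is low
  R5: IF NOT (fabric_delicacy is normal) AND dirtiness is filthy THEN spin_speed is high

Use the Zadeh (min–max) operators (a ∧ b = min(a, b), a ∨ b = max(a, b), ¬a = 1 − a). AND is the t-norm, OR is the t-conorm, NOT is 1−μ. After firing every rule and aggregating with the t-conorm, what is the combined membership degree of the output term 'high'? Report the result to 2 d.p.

0.64

R1: normal=0.81, clean=0.42; AND[min(a, b)] → w = 0.42
R2: ¬delicate=1−0.35=0.65, ¬soiled=1−0.36=0.64; AND[min(a, b)] → w = 0.64
R3: soiled=0.36, delicate=0.35; AND[min(a, b)] → w = 0.35
R4: soiled=0.36, delicate=0.35; OR[max(a, b)] → w = 0.36
R5: ¬normal=1−0.81=0.19, filthy=0.25; AND[min(a, b)] → w = 0.19
Rules with consequent 'high': {R2, R5} → strengths 0.64, 0.19
Aggregate via t-conorm [max(a, b)]: 0.64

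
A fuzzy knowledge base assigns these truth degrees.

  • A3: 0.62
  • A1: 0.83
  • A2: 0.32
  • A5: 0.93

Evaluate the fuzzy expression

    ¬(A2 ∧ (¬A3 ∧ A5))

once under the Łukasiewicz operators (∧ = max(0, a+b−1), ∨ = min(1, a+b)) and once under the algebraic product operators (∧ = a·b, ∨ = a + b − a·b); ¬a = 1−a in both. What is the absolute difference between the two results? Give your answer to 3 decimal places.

Under Łukasiewicz:
  ¬A3 = 1 − 0.62 = 0.38
  ¬A3 ∧ A5 = max(0, a+b−1) on (0.38, 0.93) = 0.31
  A2 ∧ (¬A3 ∧ A5) = max(0, a+b−1) on (0.32, 0.31) = 0.00
  ¬(A2 ∧ (¬A3 ∧ A5)) = 1 − 0.00 = 1.00
  → value = 1.0000
Under algebraic product:
  ¬A3 = 1 − 0.6200 = 0.3800
  ¬A3 ∧ A5 = a·b on (0.3800, 0.9300) = 0.3534
  A2 ∧ (¬A3 ∧ A5) = a·b on (0.3200, 0.3534) = 0.1131
  ¬(A2 ∧ (¬A3 ∧ A5)) = 1 − 0.1131 = 0.8869
  → value = 0.8869
|1.0000 − 0.8869| = 0.113

0.113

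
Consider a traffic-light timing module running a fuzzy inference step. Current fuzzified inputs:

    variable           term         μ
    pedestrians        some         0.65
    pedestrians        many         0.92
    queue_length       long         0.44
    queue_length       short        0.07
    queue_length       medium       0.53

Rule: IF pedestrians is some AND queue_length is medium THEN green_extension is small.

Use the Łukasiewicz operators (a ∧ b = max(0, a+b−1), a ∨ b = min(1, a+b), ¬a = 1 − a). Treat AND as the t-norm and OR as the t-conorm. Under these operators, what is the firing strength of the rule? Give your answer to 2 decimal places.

firing strength: some=0.65, medium=0.53; AND[max(0, a+b−1)] → w = 0.18

0.18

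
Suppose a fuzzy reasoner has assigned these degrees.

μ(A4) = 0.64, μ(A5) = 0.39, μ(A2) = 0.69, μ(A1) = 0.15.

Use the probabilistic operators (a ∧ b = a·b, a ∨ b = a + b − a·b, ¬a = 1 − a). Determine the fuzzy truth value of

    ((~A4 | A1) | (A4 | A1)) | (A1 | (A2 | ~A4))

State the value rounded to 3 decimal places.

0.972

~A4 = 1 − 0.6400 = 0.3600
~A4 | A1 = a + b − a·b on (0.3600, 0.1500) = 0.4560
A4 | A1 = a + b − a·b on (0.6400, 0.1500) = 0.6940
(~A4 | A1) | (A4 | A1) = a + b − a·b on (0.4560, 0.6940) = 0.8335
~A4 = 1 − 0.6400 = 0.3600
A2 | ~A4 = a + b − a·b on (0.6900, 0.3600) = 0.8016
A1 | (A2 | ~A4) = a + b − a·b on (0.1500, 0.8016) = 0.8314
((~A4 | A1) | (A4 | A1)) | (A1 | (A2 | ~A4)) = a + b − a·b on (0.8335, 0.8314) = 0.9719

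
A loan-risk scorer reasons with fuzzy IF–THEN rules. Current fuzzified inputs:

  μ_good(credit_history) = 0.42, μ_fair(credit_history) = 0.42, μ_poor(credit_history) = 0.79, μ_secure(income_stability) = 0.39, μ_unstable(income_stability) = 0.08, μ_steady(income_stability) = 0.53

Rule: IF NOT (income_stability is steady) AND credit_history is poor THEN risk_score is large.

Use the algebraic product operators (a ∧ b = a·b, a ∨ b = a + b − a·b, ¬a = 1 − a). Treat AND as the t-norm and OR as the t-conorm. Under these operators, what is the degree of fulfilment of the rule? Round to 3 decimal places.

firing strength: ¬steady=1−0.53=0.47, poor=0.79; AND[a·b] → w = 0.3713

0.371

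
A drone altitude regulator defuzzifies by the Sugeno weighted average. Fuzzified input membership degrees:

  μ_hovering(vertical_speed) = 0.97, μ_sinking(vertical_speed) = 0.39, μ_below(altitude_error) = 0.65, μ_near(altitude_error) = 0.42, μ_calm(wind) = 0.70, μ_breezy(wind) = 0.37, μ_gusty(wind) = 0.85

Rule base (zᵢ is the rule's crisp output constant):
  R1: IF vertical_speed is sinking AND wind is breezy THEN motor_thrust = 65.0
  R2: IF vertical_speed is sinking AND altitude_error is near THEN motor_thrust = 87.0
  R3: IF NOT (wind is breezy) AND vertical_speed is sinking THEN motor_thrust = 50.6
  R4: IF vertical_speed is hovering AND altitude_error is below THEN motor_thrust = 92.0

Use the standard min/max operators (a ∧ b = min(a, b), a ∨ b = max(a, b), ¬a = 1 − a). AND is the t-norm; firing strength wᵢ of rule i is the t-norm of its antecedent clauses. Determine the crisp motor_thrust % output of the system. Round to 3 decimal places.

76.397

R1 (z=65.0): sinking=0.39, breezy=0.37; AND[min(a, b)] → w = 0.37
R2 (z=87.0): sinking=0.39, near=0.42; AND[min(a, b)] → w = 0.39
R3 (z=50.6): ¬breezy=1−0.37=0.63, sinking=0.39; AND[min(a, b)] → w = 0.39
R4 (z=92.0): hovering=0.97, below=0.65; AND[min(a, b)] → w = 0.65
Weighted average = (0.37·65.0 + 0.39·87.0 + 0.39·50.6 + 0.65·92.0) / (0.37 + 0.39 + 0.39 + 0.65)
  = 137.5140 / 1.8000 = 76.397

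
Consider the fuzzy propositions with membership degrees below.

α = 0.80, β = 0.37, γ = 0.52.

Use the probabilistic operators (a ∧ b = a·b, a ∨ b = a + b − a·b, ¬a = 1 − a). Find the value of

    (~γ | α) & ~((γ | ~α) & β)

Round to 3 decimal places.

~γ = 1 − 0.5200 = 0.4800
~γ | α = a + b − a·b on (0.4800, 0.8000) = 0.8960
~α = 1 − 0.8000 = 0.2000
γ | ~α = a + b − a·b on (0.5200, 0.2000) = 0.6160
(γ | ~α) & β = a·b on (0.6160, 0.3700) = 0.2279
~((γ | ~α) & β) = 1 − 0.2279 = 0.7721
(~γ | α) & ~((γ | ~α) & β) = a·b on (0.8960, 0.7721) = 0.6918

0.692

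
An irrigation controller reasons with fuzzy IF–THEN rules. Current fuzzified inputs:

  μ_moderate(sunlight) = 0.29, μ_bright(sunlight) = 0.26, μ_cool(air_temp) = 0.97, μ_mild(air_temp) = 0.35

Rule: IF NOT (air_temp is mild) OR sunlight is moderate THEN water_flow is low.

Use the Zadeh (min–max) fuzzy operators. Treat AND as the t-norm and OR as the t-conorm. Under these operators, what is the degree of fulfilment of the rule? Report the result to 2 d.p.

0.65

firing strength: ¬mild=1−0.35=0.65, moderate=0.29; OR[max(a, b)] → w = 0.65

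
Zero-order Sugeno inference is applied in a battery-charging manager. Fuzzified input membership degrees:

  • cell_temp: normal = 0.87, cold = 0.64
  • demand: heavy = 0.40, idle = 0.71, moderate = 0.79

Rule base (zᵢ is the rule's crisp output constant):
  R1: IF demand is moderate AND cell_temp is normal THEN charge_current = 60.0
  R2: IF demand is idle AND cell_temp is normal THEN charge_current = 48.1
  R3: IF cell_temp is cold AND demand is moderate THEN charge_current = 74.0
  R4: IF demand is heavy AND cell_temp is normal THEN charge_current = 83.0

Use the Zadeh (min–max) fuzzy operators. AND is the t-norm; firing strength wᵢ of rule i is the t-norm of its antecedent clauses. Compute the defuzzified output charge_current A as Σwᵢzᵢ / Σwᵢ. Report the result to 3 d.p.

R1 (z=60.0): moderate=0.79, normal=0.87; AND[min(a, b)] → w = 0.79
R2 (z=48.1): idle=0.71, normal=0.87; AND[min(a, b)] → w = 0.71
R3 (z=74.0): cold=0.64, moderate=0.79; AND[min(a, b)] → w = 0.64
R4 (z=83.0): heavy=0.40, normal=0.87; AND[min(a, b)] → w = 0.40
Weighted average = (0.79·60.0 + 0.71·48.1 + 0.64·74.0 + 0.40·83.0) / (0.79 + 0.71 + 0.64 + 0.40)
  = 162.1110 / 2.5400 = 63.823

63.823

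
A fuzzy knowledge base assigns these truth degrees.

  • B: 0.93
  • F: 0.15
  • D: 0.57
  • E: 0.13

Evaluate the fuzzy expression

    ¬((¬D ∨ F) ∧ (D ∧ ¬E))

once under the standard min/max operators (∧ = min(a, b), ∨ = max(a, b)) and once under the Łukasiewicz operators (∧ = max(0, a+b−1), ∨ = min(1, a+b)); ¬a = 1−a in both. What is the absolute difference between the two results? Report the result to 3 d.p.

Under standard min/max:
  ¬D = 1 − 0.57 = 0.43
  ¬D ∨ F = max(a, b) on (0.43, 0.15) = 0.43
  ¬E = 1 − 0.13 = 0.87
  D ∧ ¬E = min(a, b) on (0.57, 0.87) = 0.57
  (¬D ∨ F) ∧ (D ∧ ¬E) = min(a, b) on (0.43, 0.57) = 0.43
  ¬((¬D ∨ F) ∧ (D ∧ ¬E)) = 1 − 0.43 = 0.57
  → value = 0.5700
Under Łukasiewicz:
  ¬D = 1 − 0.57 = 0.43
  ¬D ∨ F = min(1, a+b) on (0.43, 0.15) = 0.58
  ¬E = 1 − 0.13 = 0.87
  D ∧ ¬E = max(0, a+b−1) on (0.57, 0.87) = 0.44
  (¬D ∨ F) ∧ (D ∧ ¬E) = max(0, a+b−1) on (0.58, 0.44) = 0.02
  ¬((¬D ∨ F) ∧ (D ∧ ¬E)) = 1 − 0.02 = 0.98
  → value = 0.9800
|0.5700 − 0.9800| = 0.410

0.410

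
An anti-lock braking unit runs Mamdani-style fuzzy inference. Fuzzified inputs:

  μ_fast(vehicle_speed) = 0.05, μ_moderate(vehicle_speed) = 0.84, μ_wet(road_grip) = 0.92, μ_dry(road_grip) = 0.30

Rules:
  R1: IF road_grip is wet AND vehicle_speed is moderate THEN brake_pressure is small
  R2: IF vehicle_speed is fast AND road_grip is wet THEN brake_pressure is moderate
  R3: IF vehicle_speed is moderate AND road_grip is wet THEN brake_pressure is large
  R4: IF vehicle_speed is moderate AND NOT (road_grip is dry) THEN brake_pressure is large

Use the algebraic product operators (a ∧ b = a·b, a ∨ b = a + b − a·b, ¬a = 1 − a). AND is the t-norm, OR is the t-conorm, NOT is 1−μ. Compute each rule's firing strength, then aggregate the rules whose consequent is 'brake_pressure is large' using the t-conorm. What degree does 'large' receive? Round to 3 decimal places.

R1: wet=0.92, moderate=0.84; AND[a·b] → w = 0.7728
R2: fast=0.05, wet=0.92; AND[a·b] → w = 0.0460
R3: moderate=0.84, wet=0.92; AND[a·b] → w = 0.7728
R4: moderate=0.84, ¬dry=1−0.30=0.70; AND[a·b] → w = 0.5880
Rules with consequent 'large': {R3, R4} → strengths 0.7728, 0.5880
Aggregate via t-conorm [a + b − a·b]: 0.9064

0.906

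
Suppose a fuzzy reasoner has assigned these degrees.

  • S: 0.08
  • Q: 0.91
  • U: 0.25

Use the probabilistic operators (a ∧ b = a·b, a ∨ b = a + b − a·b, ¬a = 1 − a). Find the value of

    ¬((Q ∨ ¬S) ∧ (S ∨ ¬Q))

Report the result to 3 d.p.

0.838

¬S = 1 − 0.0800 = 0.9200
Q ∨ ¬S = a + b − a·b on (0.9100, 0.9200) = 0.9928
¬Q = 1 − 0.9100 = 0.0900
S ∨ ¬Q = a + b − a·b on (0.0800, 0.0900) = 0.1628
(Q ∨ ¬S) ∧ (S ∨ ¬Q) = a·b on (0.9928, 0.1628) = 0.1616
¬((Q ∨ ¬S) ∧ (S ∨ ¬Q)) = 1 − 0.1616 = 0.8384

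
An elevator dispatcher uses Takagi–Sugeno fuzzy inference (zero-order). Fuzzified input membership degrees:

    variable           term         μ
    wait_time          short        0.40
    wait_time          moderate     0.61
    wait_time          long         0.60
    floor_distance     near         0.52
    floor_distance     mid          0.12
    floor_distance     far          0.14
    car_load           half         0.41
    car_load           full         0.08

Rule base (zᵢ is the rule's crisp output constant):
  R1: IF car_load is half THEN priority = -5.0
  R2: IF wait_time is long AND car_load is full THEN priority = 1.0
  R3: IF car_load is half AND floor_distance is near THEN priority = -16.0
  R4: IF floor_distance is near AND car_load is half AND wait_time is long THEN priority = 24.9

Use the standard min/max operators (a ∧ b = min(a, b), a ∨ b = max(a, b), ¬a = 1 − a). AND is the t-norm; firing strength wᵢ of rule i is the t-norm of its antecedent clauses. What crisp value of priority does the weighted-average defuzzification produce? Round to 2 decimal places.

R1 (z=-5.0): half=0.41 → w = 0.41
R2 (z=1.0): long=0.60, full=0.08; AND[min(a, b)] → w = 0.08
R3 (z=-16.0): half=0.41, near=0.52; AND[min(a, b)] → w = 0.41
R4 (z=24.9): near=0.52, half=0.41, long=0.60; AND[min(a, b)] → w = 0.41
Weighted average = (0.41·-5.0 + 0.08·1.0 + 0.41·-16.0 + 0.41·24.9) / (0.41 + 0.08 + 0.41 + 0.41)
  = 1.6790 / 1.3100 = 1.28

1.28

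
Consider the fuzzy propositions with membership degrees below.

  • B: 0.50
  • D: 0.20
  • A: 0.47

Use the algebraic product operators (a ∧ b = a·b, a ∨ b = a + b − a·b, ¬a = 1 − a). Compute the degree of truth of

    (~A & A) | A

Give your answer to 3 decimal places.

0.602

~A = 1 − 0.4700 = 0.5300
~A & A = a·b on (0.5300, 0.4700) = 0.2491
(~A & A) | A = a + b − a·b on (0.2491, 0.4700) = 0.6020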